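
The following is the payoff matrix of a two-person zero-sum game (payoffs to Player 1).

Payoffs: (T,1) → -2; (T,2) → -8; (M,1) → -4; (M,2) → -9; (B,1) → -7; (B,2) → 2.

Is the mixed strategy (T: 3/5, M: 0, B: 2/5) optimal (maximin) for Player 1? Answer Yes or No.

Against 1 this mix gives (3/5)·(-2) + (2/5)·(-7) = -4.
Against 2 this mix gives (3/5)·(-8) + (2/5)·2 = -4.
All of Player 2's active replies (1, 2) yield -4, and no column does worse for Player 1. The mix makes Player 2 indifferent and guarantees -4, so it is optimal.

Yes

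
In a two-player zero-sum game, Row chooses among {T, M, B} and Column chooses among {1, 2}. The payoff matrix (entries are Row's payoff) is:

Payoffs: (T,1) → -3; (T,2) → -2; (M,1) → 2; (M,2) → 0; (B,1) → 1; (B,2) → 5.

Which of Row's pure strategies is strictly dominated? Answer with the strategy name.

T

M gives a strictly higher payoff than T against every column: 2 > -3, 0 > -2.
So T is strictly dominated and Row never plays it.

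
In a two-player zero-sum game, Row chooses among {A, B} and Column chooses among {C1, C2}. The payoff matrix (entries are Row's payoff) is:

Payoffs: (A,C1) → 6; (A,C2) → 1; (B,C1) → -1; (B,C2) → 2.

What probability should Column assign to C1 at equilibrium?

Row minima: A → 1, B → -1; maximin = 1.
Column maxima: C1 → 6, C2 → 2; minimax = 2.
1 ≠ 2, so there is no saddle point; optimal play is mixed.
Let Row play A with probability p. Expected payoff against C1: 6p + (-1)(1−p) = 7p − 1; against C2: 1p + 2(1−p) = −p + 2.
Setting these equal: 7p − 1 = −p + 2 ⇒ 8p = 3 ⇒ p = 3/8, and the value is (7)·(3/8) − 1 = 13/8.
For Column: with q = P(C1), equating A's and B's payoffs gives 5q + 1 = −3q + 2 ⇒ q = 1/8.

1/8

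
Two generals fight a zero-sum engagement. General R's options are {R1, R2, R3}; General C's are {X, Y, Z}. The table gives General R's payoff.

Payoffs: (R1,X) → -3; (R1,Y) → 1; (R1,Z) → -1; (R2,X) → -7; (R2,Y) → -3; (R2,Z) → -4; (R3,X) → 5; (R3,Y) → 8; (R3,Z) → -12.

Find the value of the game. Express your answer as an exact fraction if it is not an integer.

Row minima: R1 → -3, R2 → -7, R3 → -12; maximin = -3.
Column maxima: X → 5, Y → 8, Z → -1; minimax = -1.
-3 ≠ -1, so there is no saddle point; optimal play is mixed.
R2 is strictly dominated by R1, so General R never plays it.
Y is strictly dominated by X (it gives General R strictly more in every row), so General C never plays it.
On the remaining 2×2 (R1, R3 vs X, Z):
Let General R play R1 with probability p. Expected payoff against X: (-3)p + 5(1−p) = −8p + 5; against Z: (-1)p + (-12)(1−p) = 11p − 12.
Setting these equal: −8p + 5 = 11p − 12 ⇒ −19p = -17 ⇒ p = 17/19, and the value is (-8)·(17/19) + 5 = -41/19.
For General C: with q = P(X), equating R1's and R3's payoffs gives −2q − 1 = 17q − 12 ⇒ q = 11/19.

-41/19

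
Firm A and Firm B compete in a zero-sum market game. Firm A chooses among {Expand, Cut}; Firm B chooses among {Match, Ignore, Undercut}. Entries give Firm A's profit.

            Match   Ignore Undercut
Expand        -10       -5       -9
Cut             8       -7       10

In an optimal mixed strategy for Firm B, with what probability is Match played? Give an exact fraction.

1/10

Row minima: Expand → -10, Cut → -7; maximin = -7.
Column maxima: Match → 8, Ignore → -5, Undercut → 10; minimax = -5.
-7 ≠ -5, so there is no saddle point; optimal play is mixed.
Undercut is strictly dominated by Match (it gives Firm A strictly more in every row), so Firm B never plays it.
On the remaining 2×2 (Expand, Cut vs Match, Ignore):
Let Firm A play Expand with probability p. Expected payoff against Match: (-10)p + 8(1−p) = −18p + 8; against Ignore: (-5)p + (-7)(1−p) = 2p − 7.
Setting these equal: −18p + 8 = 2p − 7 ⇒ −20p = -15 ⇒ p = 3/4, and the value is (-18)·(3/4) + 8 = -11/2.
For Firm B: with q = P(Match), equating Expand's and Cut's payoffs gives −5q − 5 = 15q − 7 ⇒ q = 1/10.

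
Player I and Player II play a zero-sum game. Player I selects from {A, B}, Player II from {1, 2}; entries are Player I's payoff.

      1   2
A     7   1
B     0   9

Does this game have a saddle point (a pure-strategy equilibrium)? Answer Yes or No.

Row minima: A → 1, B → 0; maximin = 1.
Column maxima: 1 → 7, 2 → 9; minimax = 7.
1 ≠ 7, so no pure-strategy equilibrium exists.

No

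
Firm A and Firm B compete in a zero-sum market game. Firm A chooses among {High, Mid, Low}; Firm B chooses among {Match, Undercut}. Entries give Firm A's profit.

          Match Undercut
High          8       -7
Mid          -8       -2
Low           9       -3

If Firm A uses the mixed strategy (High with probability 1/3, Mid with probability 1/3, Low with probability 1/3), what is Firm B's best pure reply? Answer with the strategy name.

If Firm B plays Match, Firm A's expected payoff is (1/3)·8 + (1/3)·(-8) + (1/3)·9 = 3.
If Firm B plays Undercut, Firm A's expected payoff is (1/3)·(-7) + (1/3)·(-2) + (1/3)·(-3) = -4.
Firm B minimizes Firm A's payoff; the smallest is -4, so the best response is Undercut.

Undercut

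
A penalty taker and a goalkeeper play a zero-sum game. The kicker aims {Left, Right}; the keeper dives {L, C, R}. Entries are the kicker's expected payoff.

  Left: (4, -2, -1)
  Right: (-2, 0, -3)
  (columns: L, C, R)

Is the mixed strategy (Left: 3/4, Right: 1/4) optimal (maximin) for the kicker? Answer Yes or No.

Yes

Against L this mix gives (3/4)·4 + (1/4)·(-2) = 5/2.
Against C this mix gives (3/4)·(-2) + (1/4)·0 = -3/2.
Against R this mix gives (3/4)·(-1) + (1/4)·(-3) = -3/2.
All of the keeper's active replies (C, R) yield -3/2, and no column does worse for the kicker. The mix makes the keeper indifferent and guarantees -3/2, so it is optimal.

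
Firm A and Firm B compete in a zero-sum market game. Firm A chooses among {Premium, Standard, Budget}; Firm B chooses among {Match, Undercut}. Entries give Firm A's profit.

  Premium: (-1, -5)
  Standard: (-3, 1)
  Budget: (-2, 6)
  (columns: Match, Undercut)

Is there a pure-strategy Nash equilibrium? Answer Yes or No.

Row minima: Premium → -5, Standard → -3, Budget → -2; maximin = -2.
Column maxima: Match → -1, Undercut → 6; minimax = -1.
-2 ≠ -1, so no pure-strategy equilibrium exists.

No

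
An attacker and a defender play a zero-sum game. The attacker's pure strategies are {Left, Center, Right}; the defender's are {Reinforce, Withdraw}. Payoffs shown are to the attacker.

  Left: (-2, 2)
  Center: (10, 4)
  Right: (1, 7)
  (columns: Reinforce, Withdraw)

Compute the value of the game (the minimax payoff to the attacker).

11/2

Row minima: Left → -2, Center → 4, Right → 1; maximin = 4.
Column maxima: Reinforce → 10, Withdraw → 7; minimax = 7.
4 ≠ 7, so there is no saddle point; optimal play is mixed.
Left is strictly dominated by Center, so the attacker never plays it.
On the remaining 2×2 (Center, Right vs Reinforce, Withdraw):
Let the attacker play Center with probability p. Expected payoff against Reinforce: 10p + 1(1−p) = 9p + 1; against Withdraw: 4p + 7(1−p) = −3p + 7.
Setting these equal: 9p + 1 = −3p + 7 ⇒ 12p = 6 ⇒ p = 1/2, and the value is (9)·(1/2) + 1 = 11/2.
For the defender: with q = P(Reinforce), equating Center's and Right's payoffs gives 6q + 4 = −6q + 7 ⇒ q = 1/4.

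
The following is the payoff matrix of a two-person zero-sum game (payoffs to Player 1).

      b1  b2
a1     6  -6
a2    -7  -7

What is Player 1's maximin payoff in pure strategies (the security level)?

-6

Row minima: a1 → -6, a2 → -7.
The best of these is -6.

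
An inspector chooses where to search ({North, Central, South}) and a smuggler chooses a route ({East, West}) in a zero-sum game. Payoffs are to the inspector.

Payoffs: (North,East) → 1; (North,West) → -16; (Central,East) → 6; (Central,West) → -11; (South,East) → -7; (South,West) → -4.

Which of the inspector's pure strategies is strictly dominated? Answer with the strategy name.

North

Central gives a strictly higher payoff than North against every column: 6 > 1, -11 > -16.
So North is strictly dominated and the inspector never plays it.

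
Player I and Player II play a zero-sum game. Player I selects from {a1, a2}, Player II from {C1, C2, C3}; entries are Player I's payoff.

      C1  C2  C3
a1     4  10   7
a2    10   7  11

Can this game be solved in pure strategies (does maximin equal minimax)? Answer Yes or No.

Row minima: a1 → 4, a2 → 7; maximin = 7.
Column maxima: C1 → 10, C2 → 10, C3 → 11; minimax = 10.
7 ≠ 10, so no pure-strategy equilibrium exists.

No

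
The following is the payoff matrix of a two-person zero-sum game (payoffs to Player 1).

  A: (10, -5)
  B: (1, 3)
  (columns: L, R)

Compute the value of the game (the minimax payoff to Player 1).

35/17

Row minima: A → -5, B → 1; maximin = 1.
Column maxima: L → 10, R → 3; minimax = 3.
1 ≠ 3, so there is no saddle point; optimal play is mixed.
Let Player 1 play A with probability p. Expected payoff against L: 10p + 1(1−p) = 9p + 1; against R: (-5)p + 3(1−p) = −8p + 3.
Setting these equal: 9p + 1 = −8p + 3 ⇒ 17p = 2 ⇒ p = 2/17, and the value is (9)·(2/17) + 1 = 35/17.
For Player 2: with q = P(L), equating A's and B's payoffs gives 15q − 5 = −2q + 3 ⇒ q = 8/17.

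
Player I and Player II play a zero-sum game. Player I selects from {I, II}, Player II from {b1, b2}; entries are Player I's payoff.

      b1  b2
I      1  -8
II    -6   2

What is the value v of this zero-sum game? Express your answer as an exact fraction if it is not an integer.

-46/17

Row minima: I → -8, II → -6; maximin = -6.
Column maxima: b1 → 1, b2 → 2; minimax = 1.
-6 ≠ 1, so there is no saddle point; optimal play is mixed.
Let Player I play I with probability p. Expected payoff against b1: 1p + (-6)(1−p) = 7p − 6; against b2: (-8)p + 2(1−p) = −10p + 2.
Setting these equal: 7p − 6 = −10p + 2 ⇒ 17p = 8 ⇒ p = 8/17, and the value is (7)·(8/17) − 6 = -46/17.
For Player II: with q = P(b1), equating I's and II's payoffs gives 9q − 8 = −8q + 2 ⇒ q = 10/17.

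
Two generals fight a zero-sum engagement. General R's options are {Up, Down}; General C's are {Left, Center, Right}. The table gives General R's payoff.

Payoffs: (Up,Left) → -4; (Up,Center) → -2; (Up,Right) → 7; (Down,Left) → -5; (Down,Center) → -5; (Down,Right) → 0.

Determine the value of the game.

-4

Row minima: Up → -4, Down → -5; maximin = -4.
Column maxima: Left → -4, Center → -2, Right → 7; minimax = -4.
Since maximin = minimax = -4, there is a saddle point and the value is -4.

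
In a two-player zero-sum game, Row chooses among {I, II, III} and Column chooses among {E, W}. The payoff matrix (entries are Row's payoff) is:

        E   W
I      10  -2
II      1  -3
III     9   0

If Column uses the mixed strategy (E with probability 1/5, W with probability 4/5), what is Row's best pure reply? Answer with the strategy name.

III

Expected payoff of I: (1/5)·10 + (4/5)·(-2) = 2/5.
Expected payoff of II: (1/5)·1 + (4/5)·(-3) = -11/5.
Expected payoff of III: (1/5)·9 + (4/5)·0 = 9/5.
The largest is 9/5, so Row's best response is III.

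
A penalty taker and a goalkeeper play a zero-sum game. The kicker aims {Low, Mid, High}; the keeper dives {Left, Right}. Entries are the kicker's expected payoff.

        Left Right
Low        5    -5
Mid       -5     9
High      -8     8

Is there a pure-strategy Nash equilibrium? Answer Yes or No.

No

Row minima: Low → -5, Mid → -5, High → -8; maximin = -5.
Column maxima: Left → 5, Right → 9; minimax = 5.
-5 ≠ 5, so no pure-strategy equilibrium exists.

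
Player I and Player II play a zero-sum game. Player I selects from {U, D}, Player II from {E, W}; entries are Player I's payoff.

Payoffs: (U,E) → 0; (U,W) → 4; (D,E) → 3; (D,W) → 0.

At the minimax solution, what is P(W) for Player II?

Row minima: U → 0, D → 0; maximin = 0.
Column maxima: E → 3, W → 4; minimax = 3.
0 ≠ 3, so there is no saddle point; optimal play is mixed.
Let Player I play U with probability p. Expected payoff against E: 0p + 3(1−p) = −3p + 3; against W: 4p + 0(1−p) = 4p.
Setting these equal: −3p + 3 = 4p ⇒ −7p = -3 ⇒ p = 3/7, and the value is (-3)·(3/7) + 3 = 12/7.
For Player II: with q = P(E), equating U's and D's payoffs gives −4q + 4 = 3q ⇒ q = 4/7.

3/7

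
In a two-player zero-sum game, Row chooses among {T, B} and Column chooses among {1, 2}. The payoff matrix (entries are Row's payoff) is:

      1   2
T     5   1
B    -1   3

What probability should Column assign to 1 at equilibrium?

Row minima: T → 1, B → -1; maximin = 1.
Column maxima: 1 → 5, 2 → 3; minimax = 3.
1 ≠ 3, so there is no saddle point; optimal play is mixed.
Let Row play T with probability p. Expected payoff against 1: 5p + (-1)(1−p) = 6p − 1; against 2: 1p + 3(1−p) = −2p + 3.
Setting these equal: 6p − 1 = −2p + 3 ⇒ 8p = 4 ⇒ p = 1/2, and the value is (6)·(1/2) − 1 = 2.
For Column: with q = P(1), equating T's and B's payoffs gives 4q + 1 = −4q + 3 ⇒ q = 1/4.

1/4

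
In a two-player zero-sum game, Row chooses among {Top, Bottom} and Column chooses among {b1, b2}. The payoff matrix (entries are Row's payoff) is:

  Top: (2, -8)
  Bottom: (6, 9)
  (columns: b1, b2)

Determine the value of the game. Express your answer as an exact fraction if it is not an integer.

Row minima: Top → -8, Bottom → 6; maximin = 6.
Column maxima: b1 → 6, b2 → 9; minimax = 6.
Since maximin = minimax = 6, there is a saddle point and the value is 6.

6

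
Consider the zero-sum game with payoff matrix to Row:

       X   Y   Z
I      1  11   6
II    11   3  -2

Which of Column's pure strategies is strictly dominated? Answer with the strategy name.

Y

Z holds Row's payoff strictly below Y in every row: 6 < 11, -2 < 3.
So Y is strictly dominated for Column.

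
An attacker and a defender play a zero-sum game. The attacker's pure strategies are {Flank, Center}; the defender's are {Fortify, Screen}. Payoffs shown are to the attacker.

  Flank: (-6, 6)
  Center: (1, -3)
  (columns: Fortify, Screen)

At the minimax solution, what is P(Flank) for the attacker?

Row minima: Flank → -6, Center → -3; maximin = -3.
Column maxima: Fortify → 1, Screen → 6; minimax = 1.
-3 ≠ 1, so there is no saddle point; optimal play is mixed.
Let the attacker play Flank with probability p. Expected payoff against Fortify: (-6)p + 1(1−p) = −7p + 1; against Screen: 6p + (-3)(1−p) = 9p − 3.
Setting these equal: −7p + 1 = 9p − 3 ⇒ −16p = -4 ⇒ p = 1/4, and the value is (-7)·(1/4) + 1 = -3/4.
For the defender: with q = P(Fortify), equating Flank's and Center's payoffs gives −12q + 6 = 4q − 3 ⇒ q = 9/16.

1/4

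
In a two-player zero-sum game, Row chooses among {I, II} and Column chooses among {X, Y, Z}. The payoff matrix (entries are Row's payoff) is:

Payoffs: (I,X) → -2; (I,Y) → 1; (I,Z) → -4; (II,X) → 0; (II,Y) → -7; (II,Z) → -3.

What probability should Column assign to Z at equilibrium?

Row minima: I → -4, II → -7; maximin = -4.
Column maxima: X → 0, Y → 1, Z → -3; minimax = -3.
-4 ≠ -3, so there is no saddle point; optimal play is mixed.
X is strictly dominated by Z (it gives Row strictly more in every row), so Column never plays it.
On the remaining 2×2 (I, II vs Y, Z):
Let Row play I with probability p. Expected payoff against Y: 1p + (-7)(1−p) = 8p − 7; against Z: (-4)p + (-3)(1−p) = −p − 3.
Setting these equal: 8p − 7 = −p − 3 ⇒ 9p = 4 ⇒ p = 4/9, and the value is (8)·(4/9) − 7 = -31/9.
For Column: with q = P(Y), equating I's and II's payoffs gives 5q − 4 = −4q − 3 ⇒ q = 1/9.

8/9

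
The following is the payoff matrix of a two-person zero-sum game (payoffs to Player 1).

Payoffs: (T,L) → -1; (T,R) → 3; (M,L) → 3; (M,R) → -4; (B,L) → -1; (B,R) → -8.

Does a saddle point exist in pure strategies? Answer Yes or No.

Row minima: T → -1, M → -4, B → -8; maximin = -1.
Column maxima: L → 3, R → 3; minimax = 3.
-1 ≠ 3, so no pure-strategy equilibrium exists.

No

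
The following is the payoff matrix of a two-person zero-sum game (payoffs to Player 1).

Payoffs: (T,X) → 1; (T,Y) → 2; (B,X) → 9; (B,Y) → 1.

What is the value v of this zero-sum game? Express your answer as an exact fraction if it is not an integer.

17/9

Row minima: T → 1, B → 1; maximin = 1.
Column maxima: X → 9, Y → 2; minimax = 2.
1 ≠ 2, so there is no saddle point; optimal play is mixed.
Let Player 1 play T with probability p. Expected payoff against X: 1p + 9(1−p) = −8p + 9; against Y: 2p + 1(1−p) = p + 1.
Setting these equal: −8p + 9 = p + 1 ⇒ −9p = -8 ⇒ p = 8/9, and the value is (-8)·(8/9) + 9 = 17/9.
For Player 2: with q = P(X), equating T's and B's payoffs gives −q + 2 = 8q + 1 ⇒ q = 1/9.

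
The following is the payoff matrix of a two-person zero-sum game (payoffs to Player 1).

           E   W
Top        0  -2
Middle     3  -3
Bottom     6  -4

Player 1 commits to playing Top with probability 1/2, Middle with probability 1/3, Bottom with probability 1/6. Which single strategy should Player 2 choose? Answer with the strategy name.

If Player 2 plays E, Player 1's expected payoff is (1/2)·0 + (1/3)·3 + (1/6)·6 = 2.
If Player 2 plays W, Player 1's expected payoff is (1/2)·(-2) + (1/3)·(-3) + (1/6)·(-4) = -8/3.
Player 2 minimizes Player 1's payoff; the smallest is -8/3, so the best response is W.

W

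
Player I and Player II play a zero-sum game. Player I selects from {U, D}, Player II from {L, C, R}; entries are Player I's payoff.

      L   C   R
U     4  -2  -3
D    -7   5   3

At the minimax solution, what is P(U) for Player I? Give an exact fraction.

10/17

Row minima: U → -3, D → -7; maximin = -3.
Column maxima: L → 4, C → 5, R → 3; minimax = 3.
-3 ≠ 3, so there is no saddle point; optimal play is mixed.
C is strictly dominated by R (it gives Player I strictly more in every row), so Player II never plays it.
On the remaining 2×2 (U, D vs L, R):
Let Player I play U with probability p. Expected payoff against L: 4p + (-7)(1−p) = 11p − 7; against R: (-3)p + 3(1−p) = −6p + 3.
Setting these equal: 11p − 7 = −6p + 3 ⇒ 17p = 10 ⇒ p = 10/17, and the value is (11)·(10/17) − 7 = -9/17.
For Player II: with q = P(L), equating U's and D's payoffs gives 7q − 3 = −10q + 3 ⇒ q = 6/17.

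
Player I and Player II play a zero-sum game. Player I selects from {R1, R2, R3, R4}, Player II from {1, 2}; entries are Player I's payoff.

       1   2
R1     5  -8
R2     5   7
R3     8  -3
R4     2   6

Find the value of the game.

Row minima: R1 → -8, R2 → 5, R3 → -3, R4 → 2; maximin = 5.
Column maxima: 1 → 8, 2 → 7; minimax = 7.
5 ≠ 7, so there is no saddle point; optimal play is mixed.
R1 is strictly dominated by R3, so Player I never plays it.
R4 is strictly dominated by R2, so Player I never plays it.
On the remaining 2×2 (R2, R3 vs 1, 2):
Let Player I play R2 with probability p. Expected payoff against 1: 5p + 8(1−p) = −3p + 8; against 2: 7p + (-3)(1−p) = 10p − 3.
Setting these equal: −3p + 8 = 10p − 3 ⇒ −13p = -11 ⇒ p = 11/13, and the value is (-3)·(11/13) + 8 = 71/13.
For Player II: with q = P(1), equating R2's and R3's payoffs gives −2q + 7 = 11q − 3 ⇒ q = 10/13.

71/13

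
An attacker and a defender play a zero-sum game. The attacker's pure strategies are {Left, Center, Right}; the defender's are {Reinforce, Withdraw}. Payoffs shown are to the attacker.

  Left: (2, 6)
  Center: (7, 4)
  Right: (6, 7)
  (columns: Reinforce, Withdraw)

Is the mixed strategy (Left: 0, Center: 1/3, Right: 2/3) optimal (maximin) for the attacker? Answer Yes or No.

Against Reinforce this mix gives (1/3)·7 + (2/3)·6 = 19/3.
Against Withdraw this mix gives (1/3)·4 + (2/3)·7 = 6.
The defender will play Withdraw, holding the attacker to 6. Shifting weight toward the row that does better against Withdraw would raise this floor (the equalizing mix achieves 25/4 against both Withdraw and Reinforce), so the proposed strategy is not optimal.

No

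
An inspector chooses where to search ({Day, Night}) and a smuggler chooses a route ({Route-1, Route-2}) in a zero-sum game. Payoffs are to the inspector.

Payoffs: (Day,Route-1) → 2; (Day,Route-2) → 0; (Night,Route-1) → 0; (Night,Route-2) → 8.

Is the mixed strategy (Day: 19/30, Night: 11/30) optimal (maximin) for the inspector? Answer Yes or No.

No

Against Route-1 this mix gives (19/30)·2 + (11/30)·0 = 19/15.
Against Route-2 this mix gives (19/30)·0 + (11/30)·8 = 44/15.
The smuggler will play Route-1, holding the inspector to 19/15. Shifting weight toward the row that does better against Route-1 would raise this floor (the equalizing mix achieves 8/5 against both Route-1 and Route-2), so the proposed strategy is not optimal.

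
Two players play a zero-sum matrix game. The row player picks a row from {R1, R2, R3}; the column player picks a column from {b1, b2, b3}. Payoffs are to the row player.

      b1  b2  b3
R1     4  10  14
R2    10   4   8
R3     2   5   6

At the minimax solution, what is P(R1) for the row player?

Row minima: R1 → 4, R2 → 4, R3 → 2; maximin = 4.
Column maxima: b1 → 10, b2 → 10, b3 → 14; minimax = 10.
4 ≠ 10, so there is no saddle point; optimal play is mixed.
R3 is strictly dominated by R1, so the row player never plays it.
b3 is strictly dominated by b2 (it gives the row player strictly more in every row), so the column player never plays it.
On the remaining 2×2 (R1, R2 vs b1, b2):
Let the row player play R1 with probability p. Expected payoff against b1: 4p + 10(1−p) = −6p + 10; against b2: 10p + 4(1−p) = 6p + 4.
Setting these equal: −6p + 10 = 6p + 4 ⇒ −12p = -6 ⇒ p = 1/2, and the value is (-6)·(1/2) + 10 = 7.
For the column player: with q = P(b1), equating R1's and R2's payoffs gives −6q + 10 = 6q + 4 ⇒ q = 1/2.

1/2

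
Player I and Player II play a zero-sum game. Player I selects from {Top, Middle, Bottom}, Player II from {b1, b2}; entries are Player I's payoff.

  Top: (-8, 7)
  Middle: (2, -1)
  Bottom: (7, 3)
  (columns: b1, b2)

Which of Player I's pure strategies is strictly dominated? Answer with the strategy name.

Bottom gives a strictly higher payoff than Middle against every column: 7 > 2, 3 > -1.
So Middle is strictly dominated and Player I never plays it.

Middle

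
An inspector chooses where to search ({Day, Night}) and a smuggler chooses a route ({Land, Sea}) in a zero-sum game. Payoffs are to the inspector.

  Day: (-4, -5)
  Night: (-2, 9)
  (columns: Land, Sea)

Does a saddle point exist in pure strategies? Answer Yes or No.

Yes

Row minima: Day → -5, Night → -2; maximin = -2.
Column maxima: Land → -2, Sea → 9; minimax = -2.
maximin = minimax = -2, so a saddle point exists.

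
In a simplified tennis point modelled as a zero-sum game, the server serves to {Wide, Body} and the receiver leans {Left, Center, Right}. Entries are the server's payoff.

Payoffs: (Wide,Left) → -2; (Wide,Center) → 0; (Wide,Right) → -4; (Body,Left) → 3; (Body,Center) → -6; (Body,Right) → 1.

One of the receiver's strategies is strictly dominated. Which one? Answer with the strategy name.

Right holds the server's payoff strictly below Left in every row: -4 < -2, 1 < 3.
So Left is strictly dominated for the receiver.

Left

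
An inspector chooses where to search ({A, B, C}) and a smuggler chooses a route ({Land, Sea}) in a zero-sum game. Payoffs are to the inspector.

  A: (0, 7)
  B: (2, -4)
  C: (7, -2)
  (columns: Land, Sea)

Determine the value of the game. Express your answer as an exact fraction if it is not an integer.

Row minima: A → 0, B → -4, C → -2; maximin = 0.
Column maxima: Land → 7, Sea → 7; minimax = 7.
0 ≠ 7, so there is no saddle point; optimal play is mixed.
B is strictly dominated by C, so the inspector never plays it.
On the remaining 2×2 (A, C vs Land, Sea):
Let the inspector play A with probability p. Expected payoff against Land: 0p + 7(1−p) = −7p + 7; against Sea: 7p + (-2)(1−p) = 9p − 2.
Setting these equal: −7p + 7 = 9p − 2 ⇒ −16p = -9 ⇒ p = 9/16, and the value is (-7)·(9/16) + 7 = 49/16.
For the smuggler: with q = P(Land), equating A's and C's payoffs gives −7q + 7 = 9q − 2 ⇒ q = 9/16.

49/16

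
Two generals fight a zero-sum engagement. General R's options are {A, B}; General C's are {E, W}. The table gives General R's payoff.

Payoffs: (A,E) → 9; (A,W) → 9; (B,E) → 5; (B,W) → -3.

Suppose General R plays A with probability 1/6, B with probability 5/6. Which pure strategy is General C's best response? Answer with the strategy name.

If General C plays E, General R's expected payoff is (1/6)·9 + (5/6)·5 = 17/3.
If General C plays W, General R's expected payoff is (1/6)·9 + (5/6)·(-3) = -1.
General C minimizes General R's payoff; the smallest is -1, so the best response is W.

W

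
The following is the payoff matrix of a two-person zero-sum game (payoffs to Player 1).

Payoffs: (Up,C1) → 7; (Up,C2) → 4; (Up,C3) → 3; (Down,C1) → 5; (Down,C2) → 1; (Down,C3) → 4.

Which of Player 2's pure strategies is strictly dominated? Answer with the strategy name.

C2 holds Player 1's payoff strictly below C1 in every row: 4 < 7, 1 < 5.
So C1 is strictly dominated for Player 2.

C1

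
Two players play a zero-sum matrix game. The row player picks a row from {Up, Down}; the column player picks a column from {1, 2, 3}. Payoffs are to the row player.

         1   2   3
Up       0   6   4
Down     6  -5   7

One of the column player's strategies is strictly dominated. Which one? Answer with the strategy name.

1 holds the row player's payoff strictly below 3 in every row: 0 < 4, 6 < 7.
So 3 is strictly dominated for the column player.

3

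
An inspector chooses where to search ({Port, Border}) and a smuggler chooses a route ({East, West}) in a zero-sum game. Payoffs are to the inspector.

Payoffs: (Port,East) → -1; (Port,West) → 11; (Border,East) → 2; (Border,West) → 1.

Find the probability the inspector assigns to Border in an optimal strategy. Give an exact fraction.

12/13

Row minima: Port → -1, Border → 1; maximin = 1.
Column maxima: East → 2, West → 11; minimax = 2.
1 ≠ 2, so there is no saddle point; optimal play is mixed.
Let the inspector play Port with probability p. Expected payoff against East: (-1)p + 2(1−p) = −3p + 2; against West: 11p + 1(1−p) = 10p + 1.
Setting these equal: −3p + 2 = 10p + 1 ⇒ −13p = -1 ⇒ p = 1/13, and the value is (-3)·(1/13) + 2 = 23/13.
For the smuggler: with q = P(East), equating Port's and Border's payoffs gives −12q + 11 = q + 1 ⇒ q = 10/13.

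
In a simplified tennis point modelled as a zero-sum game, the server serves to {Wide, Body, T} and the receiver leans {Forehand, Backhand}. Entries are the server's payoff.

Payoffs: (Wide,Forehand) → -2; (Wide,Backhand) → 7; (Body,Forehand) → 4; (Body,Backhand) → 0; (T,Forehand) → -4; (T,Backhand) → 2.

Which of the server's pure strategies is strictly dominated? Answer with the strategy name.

Wide gives a strictly higher payoff than T against every column: -2 > -4, 7 > 2.
So T is strictly dominated and the server never plays it.

T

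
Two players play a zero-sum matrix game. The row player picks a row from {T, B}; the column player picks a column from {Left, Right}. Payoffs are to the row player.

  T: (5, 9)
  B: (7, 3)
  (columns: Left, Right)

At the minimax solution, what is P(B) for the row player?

Row minima: T → 5, B → 3; maximin = 5.
Column maxima: Left → 7, Right → 9; minimax = 7.
5 ≠ 7, so there is no saddle point; optimal play is mixed.
Let the row player play T with probability p. Expected payoff against Left: 5p + 7(1−p) = −2p + 7; against Right: 9p + 3(1−p) = 6p + 3.
Setting these equal: −2p + 7 = 6p + 3 ⇒ −8p = -4 ⇒ p = 1/2, and the value is (-2)·(1/2) + 7 = 6.
For the column player: with q = P(Left), equating T's and B's payoffs gives −4q + 9 = 4q + 3 ⇒ q = 3/4.

1/2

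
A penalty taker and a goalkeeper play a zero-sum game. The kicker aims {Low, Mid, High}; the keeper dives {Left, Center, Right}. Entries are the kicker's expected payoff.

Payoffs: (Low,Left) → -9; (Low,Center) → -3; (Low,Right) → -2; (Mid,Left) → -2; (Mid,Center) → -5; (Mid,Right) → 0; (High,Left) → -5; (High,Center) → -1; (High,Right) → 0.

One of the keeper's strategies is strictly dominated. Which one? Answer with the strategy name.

Right

Left holds the kicker's payoff strictly below Right in every row: -9 < -2, -2 < 0, -5 < 0.
So Right is strictly dominated for the keeper.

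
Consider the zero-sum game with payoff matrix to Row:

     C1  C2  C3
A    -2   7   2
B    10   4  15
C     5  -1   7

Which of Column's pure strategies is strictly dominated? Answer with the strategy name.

C3

C1 holds Row's payoff strictly below C3 in every row: -2 < 2, 10 < 15, 5 < 7.
So C3 is strictly dominated for Column.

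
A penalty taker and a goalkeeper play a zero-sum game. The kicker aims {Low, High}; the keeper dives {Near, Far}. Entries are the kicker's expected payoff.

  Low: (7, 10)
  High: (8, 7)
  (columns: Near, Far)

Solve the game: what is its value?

Row minima: Low → 7, High → 7; maximin = 7.
Column maxima: Near → 8, Far → 10; minimax = 8.
7 ≠ 8, so there is no saddle point; optimal play is mixed.
Let the kicker play Low with probability p. Expected payoff against Near: 7p + 8(1−p) = −p + 8; against Far: 10p + 7(1−p) = 3p + 7.
Setting these equal: −p + 8 = 3p + 7 ⇒ −4p = -1 ⇒ p = 1/4, and the value is (-1)·(1/4) + 8 = 31/4.
For the keeper: with q = P(Near), equating Low's and High's payoffs gives −3q + 10 = q + 7 ⇒ q = 3/4.

31/4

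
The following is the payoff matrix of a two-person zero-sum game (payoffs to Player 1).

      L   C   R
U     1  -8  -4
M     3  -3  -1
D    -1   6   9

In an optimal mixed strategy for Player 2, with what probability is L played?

Row minima: U → -8, M → -3, D → -1; maximin = -1.
Column maxima: L → 3, C → 6, R → 9; minimax = 3.
-1 ≠ 3, so there is no saddle point; optimal play is mixed.
U is strictly dominated by M, so Player 1 never plays it.
R is strictly dominated by C (it gives Player 1 strictly more in every row), so Player 2 never plays it.
On the remaining 2×2 (M, D vs L, C):
Let Player 1 play M with probability p. Expected payoff against L: 3p + (-1)(1−p) = 4p − 1; against C: (-3)p + 6(1−p) = −9p + 6.
Setting these equal: 4p − 1 = −9p + 6 ⇒ 13p = 7 ⇒ p = 7/13, and the value is (4)·(7/13) − 1 = 15/13.
For Player 2: with q = P(L), equating M's and D's payoffs gives 6q − 3 = −7q + 6 ⇒ q = 9/13.

9/13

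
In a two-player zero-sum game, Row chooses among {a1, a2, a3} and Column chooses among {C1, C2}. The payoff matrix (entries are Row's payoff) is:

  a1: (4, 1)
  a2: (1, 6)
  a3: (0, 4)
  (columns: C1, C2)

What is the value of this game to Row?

Row minima: a1 → 1, a2 → 1, a3 → 0; maximin = 1.
Column maxima: C1 → 4, C2 → 6; minimax = 4.
1 ≠ 4, so there is no saddle point; optimal play is mixed.
a3 is strictly dominated by a2, so Row never plays it.
On the remaining 2×2 (a1, a2 vs C1, C2):
Let Row play a1 with probability p. Expected payoff against C1: 4p + 1(1−p) = 3p + 1; against C2: 1p + 6(1−p) = −5p + 6.
Setting these equal: 3p + 1 = −5p + 6 ⇒ 8p = 5 ⇒ p = 5/8, and the value is (3)·(5/8) + 1 = 23/8.
For Column: with q = P(C1), equating a1's and a2's payoffs gives 3q + 1 = −5q + 6 ⇒ q = 5/8.

23/8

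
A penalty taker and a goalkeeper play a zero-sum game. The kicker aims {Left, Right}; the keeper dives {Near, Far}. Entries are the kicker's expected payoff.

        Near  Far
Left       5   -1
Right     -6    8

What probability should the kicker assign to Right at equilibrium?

Row minima: Left → -1, Right → -6; maximin = -1.
Column maxima: Near → 5, Far → 8; minimax = 5.
-1 ≠ 5, so there is no saddle point; optimal play is mixed.
Let the kicker play Left with probability p. Expected payoff against Near: 5p + (-6)(1−p) = 11p − 6; against Far: (-1)p + 8(1−p) = −9p + 8.
Setting these equal: 11p − 6 = −9p + 8 ⇒ 20p = 14 ⇒ p = 7/10, and the value is (11)·(7/10) − 6 = 17/10.
For the keeper: with q = P(Near), equating Left's and Right's payoffs gives 6q − 1 = −14q + 8 ⇒ q = 9/20.

3/10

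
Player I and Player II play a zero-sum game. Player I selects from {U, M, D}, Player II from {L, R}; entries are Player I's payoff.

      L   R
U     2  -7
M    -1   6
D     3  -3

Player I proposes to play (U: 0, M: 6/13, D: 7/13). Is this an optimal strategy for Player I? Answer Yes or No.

Yes

Against L this mix gives (6/13)·(-1) + (7/13)·3 = 15/13.
Against R this mix gives (6/13)·6 + (7/13)·(-3) = 15/13.
All of Player II's active replies (L, R) yield 15/13, and no column does worse for Player I. The mix makes Player II indifferent and guarantees 15/13, so it is optimal.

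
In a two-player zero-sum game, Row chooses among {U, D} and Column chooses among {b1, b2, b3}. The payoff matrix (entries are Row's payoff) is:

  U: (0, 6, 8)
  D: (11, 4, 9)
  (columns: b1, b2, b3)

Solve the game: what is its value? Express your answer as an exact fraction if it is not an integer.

66/13

Row minima: U → 0, D → 4; maximin = 4.
Column maxima: b1 → 11, b2 → 6, b3 → 9; minimax = 6.
4 ≠ 6, so there is no saddle point; optimal play is mixed.
b3 is strictly dominated by b2 (it gives Row strictly more in every row), so Column never plays it.
On the remaining 2×2 (U, D vs b1, b2):
Let Row play U with probability p. Expected payoff against b1: 0p + 11(1−p) = −11p + 11; against b2: 6p + 4(1−p) = 2p + 4.
Setting these equal: −11p + 11 = 2p + 4 ⇒ −13p = -7 ⇒ p = 7/13, and the value is (-11)·(7/13) + 11 = 66/13.
For Column: with q = P(b1), equating U's and D's payoffs gives −6q + 6 = 7q + 4 ⇒ q = 2/13.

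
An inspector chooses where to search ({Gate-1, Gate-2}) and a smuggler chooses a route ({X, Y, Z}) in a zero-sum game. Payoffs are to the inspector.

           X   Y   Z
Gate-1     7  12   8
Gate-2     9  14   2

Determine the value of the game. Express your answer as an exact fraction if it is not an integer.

Row minima: Gate-1 → 7, Gate-2 → 2; maximin = 7.
Column maxima: X → 9, Y → 14, Z → 8; minimax = 8.
7 ≠ 8, so there is no saddle point; optimal play is mixed.
Y is strictly dominated by X (it gives the inspector strictly more in every row), so the smuggler never plays it.
On the remaining 2×2 (Gate-1, Gate-2 vs X, Z):
Let the inspector play Gate-1 with probability p. Expected payoff against X: 7p + 9(1−p) = −2p + 9; against Z: 8p + 2(1−p) = 6p + 2.
Setting these equal: −2p + 9 = 6p + 2 ⇒ −8p = -7 ⇒ p = 7/8, and the value is (-2)·(7/8) + 9 = 29/4.
For the smuggler: with q = P(X), equating Gate-1's and Gate-2's payoffs gives −q + 8 = 7q + 2 ⇒ q = 3/4.

29/4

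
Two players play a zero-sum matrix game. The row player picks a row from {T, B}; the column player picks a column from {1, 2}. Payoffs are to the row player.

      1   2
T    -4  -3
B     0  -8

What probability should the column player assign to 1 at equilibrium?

5/9

Row minima: T → -4, B → -8; maximin = -4.
Column maxima: 1 → 0, 2 → -3; minimax = -3.
-4 ≠ -3, so there is no saddle point; optimal play is mixed.
Let the row player play T with probability p. Expected payoff against 1: (-4)p + 0(1−p) = −4p; against 2: (-3)p + (-8)(1−p) = 5p − 8.
Setting these equal: −4p = 5p − 8 ⇒ −9p = -8 ⇒ p = 8/9, and the value is (-4)·(8/9) = -32/9.
For the column player: with q = P(1), equating T's and B's payoffs gives −q − 3 = 8q − 8 ⇒ q = 5/9.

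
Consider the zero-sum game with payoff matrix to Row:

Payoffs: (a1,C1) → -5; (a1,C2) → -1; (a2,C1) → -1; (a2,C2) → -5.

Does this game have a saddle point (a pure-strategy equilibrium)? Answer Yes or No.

No

Row minima: a1 → -5, a2 → -5; maximin = -5.
Column maxima: C1 → -1, C2 → -1; minimax = -1.
-5 ≠ -1, so no pure-strategy equilibrium exists.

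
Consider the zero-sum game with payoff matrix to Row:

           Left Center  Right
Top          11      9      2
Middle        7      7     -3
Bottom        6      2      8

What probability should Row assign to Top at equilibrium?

Row minima: Top → 2, Middle → -3, Bottom → 2; maximin = 2.
Column maxima: Left → 11, Center → 9, Right → 8; minimax = 8.
2 ≠ 8, so there is no saddle point; optimal play is mixed.
Middle is strictly dominated by Top, so Row never plays it.
With Middle eliminated, Left is strictly dominated by Center (it gives Row strictly more in every remaining row), so Column never plays it.
On the remaining 2×2 (Top, Bottom vs Center, Right):
Let Row play Top with probability p. Expected payoff against Center: 9p + 2(1−p) = 7p + 2; against Right: 2p + 8(1−p) = −6p + 8.
Setting these equal: 7p + 2 = −6p + 8 ⇒ 13p = 6 ⇒ p = 6/13, and the value is (7)·(6/13) + 2 = 68/13.
For Column: with q = P(Center), equating Top's and Bottom's payoffs gives 7q + 2 = −6q + 8 ⇒ q = 6/13.

6/13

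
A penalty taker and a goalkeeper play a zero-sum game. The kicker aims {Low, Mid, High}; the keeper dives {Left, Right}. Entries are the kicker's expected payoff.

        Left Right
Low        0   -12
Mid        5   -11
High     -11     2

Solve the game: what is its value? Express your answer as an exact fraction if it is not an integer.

Row minima: Low → -12, Mid → -11, High → -11; maximin = -11.
Column maxima: Left → 5, Right → 2; minimax = 2.
-11 ≠ 2, so there is no saddle point; optimal play is mixed.
Low is strictly dominated by Mid, so the kicker never plays it.
On the remaining 2×2 (Mid, High vs Left, Right):
Let the kicker play Mid with probability p. Expected payoff against Left: 5p + (-11)(1−p) = 16p − 11; against Right: (-11)p + 2(1−p) = −13p + 2.
Setting these equal: 16p − 11 = −13p + 2 ⇒ 29p = 13 ⇒ p = 13/29, and the value is (16)·(13/29) − 11 = -111/29.
For the keeper: with q = P(Left), equating Mid's and High's payoffs gives 16q − 11 = −13q + 2 ⇒ q = 13/29.

-111/29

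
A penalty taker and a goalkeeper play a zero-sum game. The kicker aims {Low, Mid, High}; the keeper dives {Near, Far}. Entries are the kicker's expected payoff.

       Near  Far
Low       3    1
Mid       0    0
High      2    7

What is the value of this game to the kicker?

Row minima: Low → 1, Mid → 0, High → 2; maximin = 2.
Column maxima: Near → 3, Far → 7; minimax = 3.
2 ≠ 3, so there is no saddle point; optimal play is mixed.
Mid is strictly dominated by Low, so the kicker never plays it.
On the remaining 2×2 (Low, High vs Near, Far):
Let the kicker play Low with probability p. Expected payoff against Near: 3p + 2(1−p) = p + 2; against Far: 1p + 7(1−p) = −6p + 7.
Setting these equal: p + 2 = −6p + 7 ⇒ 7p = 5 ⇒ p = 5/7, and the value is (1)·(5/7) + 2 = 19/7.
For the keeper: with q = P(Near), equating Low's and High's payoffs gives 2q + 1 = −5q + 7 ⇒ q = 6/7.

19/7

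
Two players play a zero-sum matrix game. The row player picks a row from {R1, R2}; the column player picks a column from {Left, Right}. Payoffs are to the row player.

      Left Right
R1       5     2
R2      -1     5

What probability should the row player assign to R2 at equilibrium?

1/3

Row minima: R1 → 2, R2 → -1; maximin = 2.
Column maxima: Left → 5, Right → 5; minimax = 5.
2 ≠ 5, so there is no saddle point; optimal play is mixed.
Let the row player play R1 with probability p. Expected payoff against Left: 5p + (-1)(1−p) = 6p − 1; against Right: 2p + 5(1−p) = −3p + 5.
Setting these equal: 6p − 1 = −3p + 5 ⇒ 9p = 6 ⇒ p = 2/3, and the value is (6)·(2/3) − 1 = 3.
For the column player: with q = P(Left), equating R1's and R2's payoffs gives 3q + 2 = −6q + 5 ⇒ q = 1/3.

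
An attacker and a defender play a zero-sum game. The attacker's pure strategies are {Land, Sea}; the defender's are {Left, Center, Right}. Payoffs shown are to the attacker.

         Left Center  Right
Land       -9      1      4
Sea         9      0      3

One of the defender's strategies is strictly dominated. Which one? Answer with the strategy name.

Right

Center holds the attacker's payoff strictly below Right in every row: 1 < 4, 0 < 3.
So Right is strictly dominated for the defender.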